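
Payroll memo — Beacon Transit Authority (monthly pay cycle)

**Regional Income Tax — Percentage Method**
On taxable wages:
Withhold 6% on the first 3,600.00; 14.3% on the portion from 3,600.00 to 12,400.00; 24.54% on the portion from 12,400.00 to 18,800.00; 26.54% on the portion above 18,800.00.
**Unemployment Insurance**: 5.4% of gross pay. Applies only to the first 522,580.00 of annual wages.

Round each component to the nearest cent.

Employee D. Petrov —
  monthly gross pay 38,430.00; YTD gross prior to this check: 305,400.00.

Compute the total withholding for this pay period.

Regional Income Tax: taxable = 38,430.00
  3,044.96 + 26.54% × (38,430.00 − 18,800.00) = 3,044.96 + 26.54% × 19,630.00 = 8,254.76
Unemployment Insurance: 5.4% × 38,430.00 = 2,075.22
Total: 8,254.76 + 2,075.22 = 10,329.98

10,329.98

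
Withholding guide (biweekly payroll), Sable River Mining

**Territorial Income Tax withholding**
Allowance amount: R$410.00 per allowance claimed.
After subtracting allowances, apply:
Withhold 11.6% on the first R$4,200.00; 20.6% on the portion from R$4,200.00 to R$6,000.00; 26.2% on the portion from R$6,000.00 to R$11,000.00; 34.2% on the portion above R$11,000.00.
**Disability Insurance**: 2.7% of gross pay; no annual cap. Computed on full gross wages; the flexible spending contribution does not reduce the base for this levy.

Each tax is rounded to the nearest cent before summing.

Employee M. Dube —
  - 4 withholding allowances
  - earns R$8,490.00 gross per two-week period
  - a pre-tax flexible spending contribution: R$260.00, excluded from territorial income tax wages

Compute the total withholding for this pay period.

R$1,241.81

Territorial Income Tax: taxable = R$8,490.00 − R$260.00 − 4×R$410.00 = R$6,590.00
  R$858.00 + 26.2% × (R$6,590.00 − R$6,000.00) = R$858.00 + 26.2% × R$590.00 = R$1,012.58
Disability Insurance: 2.7% × R$8,490.00 = R$229.23
Total: R$1,012.58 + R$229.23 = R$1,241.81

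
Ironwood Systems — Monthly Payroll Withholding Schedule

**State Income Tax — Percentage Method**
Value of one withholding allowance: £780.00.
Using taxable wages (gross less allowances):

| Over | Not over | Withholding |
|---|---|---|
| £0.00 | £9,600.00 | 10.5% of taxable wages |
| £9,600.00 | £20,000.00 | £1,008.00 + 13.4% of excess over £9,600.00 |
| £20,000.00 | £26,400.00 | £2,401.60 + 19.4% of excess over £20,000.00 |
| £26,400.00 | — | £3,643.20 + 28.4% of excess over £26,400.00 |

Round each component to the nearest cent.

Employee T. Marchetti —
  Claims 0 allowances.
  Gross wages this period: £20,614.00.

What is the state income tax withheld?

£2,520.72

State Income Tax: taxable = £20,614.00
  £2,401.60 + 19.4% × (£20,614.00 − £20,000.00) = £2,401.60 + 19.4% × £614.00 = £2,520.72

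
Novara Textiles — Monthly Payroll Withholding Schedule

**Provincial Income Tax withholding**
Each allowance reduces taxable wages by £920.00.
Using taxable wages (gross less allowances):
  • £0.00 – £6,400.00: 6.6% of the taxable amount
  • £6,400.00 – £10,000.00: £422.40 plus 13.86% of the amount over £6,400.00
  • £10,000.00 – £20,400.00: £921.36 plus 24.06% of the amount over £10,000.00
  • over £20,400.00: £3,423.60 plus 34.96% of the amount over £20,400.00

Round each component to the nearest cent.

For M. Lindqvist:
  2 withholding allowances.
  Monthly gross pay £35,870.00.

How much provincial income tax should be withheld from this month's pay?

Provincial Income Tax: taxable = £35,870.00 − 2×£920.00 = £34,030.00
  £3,423.60 + 34.96% × (£34,030.00 − £20,400.00) = £3,423.60 + 34.96% × £13,630.00 = £8,188.65

£8,188.65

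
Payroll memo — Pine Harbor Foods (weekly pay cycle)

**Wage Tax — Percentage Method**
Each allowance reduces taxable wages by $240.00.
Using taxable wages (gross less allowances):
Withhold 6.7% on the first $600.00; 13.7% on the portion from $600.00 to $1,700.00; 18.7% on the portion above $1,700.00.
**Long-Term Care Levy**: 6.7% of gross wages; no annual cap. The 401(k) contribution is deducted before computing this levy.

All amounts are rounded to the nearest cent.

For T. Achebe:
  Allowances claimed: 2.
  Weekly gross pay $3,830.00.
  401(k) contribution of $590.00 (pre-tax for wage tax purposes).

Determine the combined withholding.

$606.20

Wage Tax: taxable = $3,830.00 − $590.00 − 2×$240.00 = $2,760.00
  $190.90 + 18.7% × ($2,760.00 − $1,700.00) = $190.90 + 18.7% × $1,060.00 = $389.12
Long-Term Care Levy: 6.7% × $3,240.00 = $217.08
Total: $389.12 + $217.08 = $606.20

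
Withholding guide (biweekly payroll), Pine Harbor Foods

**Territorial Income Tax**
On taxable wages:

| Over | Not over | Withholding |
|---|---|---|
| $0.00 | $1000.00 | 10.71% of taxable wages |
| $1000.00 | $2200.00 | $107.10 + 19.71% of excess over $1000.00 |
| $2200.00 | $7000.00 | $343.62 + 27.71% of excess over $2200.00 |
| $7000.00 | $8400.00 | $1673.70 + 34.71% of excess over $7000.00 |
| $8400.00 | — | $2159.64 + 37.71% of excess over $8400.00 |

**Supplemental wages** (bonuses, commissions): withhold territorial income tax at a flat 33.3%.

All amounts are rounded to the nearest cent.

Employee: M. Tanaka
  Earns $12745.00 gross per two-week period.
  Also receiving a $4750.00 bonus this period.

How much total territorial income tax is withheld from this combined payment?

Territorial Income Tax: taxable = $12745.00
  $2159.64 + 37.71% × ($12745.00 − $8400.00) = $2159.64 + 37.71% × $4345.00 = $3798.14
Supplemental (33.3% flat on bonus): 33.3% × $4750.00 = $1581.75
Total territorial income tax: $3798.14 + $1581.75 = $5379.89

$5379.89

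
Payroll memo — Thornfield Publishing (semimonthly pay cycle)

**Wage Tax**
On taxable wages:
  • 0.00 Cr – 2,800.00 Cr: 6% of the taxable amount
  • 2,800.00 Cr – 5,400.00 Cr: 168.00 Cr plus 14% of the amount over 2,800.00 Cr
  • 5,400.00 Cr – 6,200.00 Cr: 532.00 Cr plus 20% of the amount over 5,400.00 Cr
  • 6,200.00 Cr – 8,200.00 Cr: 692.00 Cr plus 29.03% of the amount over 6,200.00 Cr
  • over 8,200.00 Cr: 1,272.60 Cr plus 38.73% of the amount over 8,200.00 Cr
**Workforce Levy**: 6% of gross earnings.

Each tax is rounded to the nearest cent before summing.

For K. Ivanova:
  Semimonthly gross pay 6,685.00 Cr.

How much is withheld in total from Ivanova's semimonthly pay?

Wage Tax: taxable = 6,685.00 Cr
  692.00 Cr + 29.03% × (6,685.00 Cr − 6,200.00 Cr) = 692.00 Cr + 29.03% × 485.00 Cr = 832.80 Cr
Workforce Levy: 6% × 6,685.00 Cr = 401.10 Cr
Total: 832.80 Cr + 401.10 Cr = 1,233.90 Cr

1,233.90 Cr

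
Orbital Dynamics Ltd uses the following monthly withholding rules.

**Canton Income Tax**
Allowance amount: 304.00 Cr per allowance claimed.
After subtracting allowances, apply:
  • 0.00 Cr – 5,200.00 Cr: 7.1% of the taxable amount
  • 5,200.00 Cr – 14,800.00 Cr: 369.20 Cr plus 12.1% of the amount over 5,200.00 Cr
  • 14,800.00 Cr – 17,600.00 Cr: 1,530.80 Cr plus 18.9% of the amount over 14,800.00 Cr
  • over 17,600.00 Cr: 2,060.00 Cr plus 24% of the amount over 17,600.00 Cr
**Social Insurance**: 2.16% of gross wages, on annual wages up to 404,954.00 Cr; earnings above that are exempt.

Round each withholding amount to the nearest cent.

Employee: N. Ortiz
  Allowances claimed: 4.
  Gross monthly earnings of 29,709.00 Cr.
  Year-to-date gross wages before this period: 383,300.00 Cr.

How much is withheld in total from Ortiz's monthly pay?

5,142.05 Cr

Canton Income Tax: taxable = 29,709.00 Cr − 4×304.00 Cr = 28,493.00 Cr
  2,060.00 Cr + 24% × (28,493.00 Cr − 17,600.00 Cr) = 2,060.00 Cr + 24% × 10,893.00 Cr = 4,674.32 Cr
Social Insurance: cap 404,954.00 Cr − YTD 383,300.00 Cr = 21,654.00 Cr subject; 2.16% × 21,654.00 Cr = 467.73 Cr
Total: 4,674.32 Cr + 467.73 Cr = 5,142.05 Cr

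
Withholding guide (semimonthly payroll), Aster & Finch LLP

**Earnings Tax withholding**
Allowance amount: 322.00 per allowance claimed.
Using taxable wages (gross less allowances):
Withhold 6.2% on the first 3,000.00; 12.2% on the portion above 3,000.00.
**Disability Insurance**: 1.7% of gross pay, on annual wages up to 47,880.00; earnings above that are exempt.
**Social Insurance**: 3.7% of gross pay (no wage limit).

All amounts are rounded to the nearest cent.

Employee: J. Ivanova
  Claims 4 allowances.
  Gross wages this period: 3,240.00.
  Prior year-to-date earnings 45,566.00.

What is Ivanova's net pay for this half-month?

Earnings Tax: taxable = 3,240.00 − 4×322.00 = 1,952.00
  6.2% × 1,952.00 = 121.02
Disability Insurance: cap 47,880.00 − YTD 45,566.00 = 2,314.00 subject; 1.7% × 2,314.00 = 39.34
Social Insurance: 3.7% × 3,240.00 = 119.88
Total withheld: 121.02 + 39.34 + 119.88 = 280.24
Net pay: 3,240.00 − 280.24 = 2,959.76

2,959.76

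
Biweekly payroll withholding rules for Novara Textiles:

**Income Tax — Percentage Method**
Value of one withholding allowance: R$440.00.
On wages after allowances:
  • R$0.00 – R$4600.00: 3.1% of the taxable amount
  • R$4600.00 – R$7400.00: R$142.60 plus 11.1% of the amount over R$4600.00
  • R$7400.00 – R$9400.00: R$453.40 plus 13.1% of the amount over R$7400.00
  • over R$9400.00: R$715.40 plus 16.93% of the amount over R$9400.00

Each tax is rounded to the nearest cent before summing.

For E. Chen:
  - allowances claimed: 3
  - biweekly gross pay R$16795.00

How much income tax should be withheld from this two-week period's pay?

R$1743.90

Income Tax: taxable = R$16795.00 − 3×R$440.00 = R$15475.00
  R$715.40 + 16.93% × (R$15475.00 − R$9400.00) = R$715.40 + 16.93% × R$6075.00 = R$1743.90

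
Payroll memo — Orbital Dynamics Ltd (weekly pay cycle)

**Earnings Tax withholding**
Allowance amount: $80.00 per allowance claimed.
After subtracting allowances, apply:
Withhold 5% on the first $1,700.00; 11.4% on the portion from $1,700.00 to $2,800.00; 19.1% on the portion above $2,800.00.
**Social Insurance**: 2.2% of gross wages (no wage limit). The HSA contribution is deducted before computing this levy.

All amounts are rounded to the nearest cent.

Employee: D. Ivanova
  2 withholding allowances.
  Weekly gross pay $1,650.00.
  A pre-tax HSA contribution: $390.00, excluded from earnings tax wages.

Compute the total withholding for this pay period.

$82.72

Earnings Tax: taxable = $1,650.00 − $390.00 − 2×$80.00 = $1,100.00
  5% × $1,100.00 = $55.00
Social Insurance: 2.2% × $1,260.00 = $27.72
Total: $55.00 + $27.72 = $82.72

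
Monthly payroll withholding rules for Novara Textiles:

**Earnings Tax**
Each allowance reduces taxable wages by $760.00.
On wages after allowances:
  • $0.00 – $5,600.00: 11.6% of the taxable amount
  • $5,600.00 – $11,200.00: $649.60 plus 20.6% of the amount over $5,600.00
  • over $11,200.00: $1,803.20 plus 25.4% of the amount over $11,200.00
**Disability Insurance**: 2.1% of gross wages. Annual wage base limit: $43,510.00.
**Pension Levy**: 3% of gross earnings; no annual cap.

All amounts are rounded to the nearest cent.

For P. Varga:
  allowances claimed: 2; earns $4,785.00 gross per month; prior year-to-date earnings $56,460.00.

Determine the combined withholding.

$522.29

Earnings Tax: taxable = $4,785.00 − 2×$760.00 = $3,265.00
  11.6% × $3,265.00 = $378.74
Disability Insurance: YTD $56,460.00 ≥ cap $43,510.00 → $0.00
Pension Levy: 3% × $4,785.00 = $143.55
Total: $378.74 + $0.00 + $143.55 = $522.29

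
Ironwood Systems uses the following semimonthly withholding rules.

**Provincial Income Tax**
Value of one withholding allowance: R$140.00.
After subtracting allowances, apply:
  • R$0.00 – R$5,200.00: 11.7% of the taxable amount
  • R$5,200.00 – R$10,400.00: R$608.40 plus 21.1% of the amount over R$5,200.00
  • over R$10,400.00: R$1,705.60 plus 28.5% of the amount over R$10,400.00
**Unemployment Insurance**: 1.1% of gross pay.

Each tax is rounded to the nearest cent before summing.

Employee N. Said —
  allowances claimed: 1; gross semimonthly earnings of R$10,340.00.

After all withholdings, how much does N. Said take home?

R$8,562.86

Provincial Income Tax: taxable = R$10,340.00 − 1×R$140.00 = R$10,200.00
  R$608.40 + 21.1% × (R$10,200.00 − R$5,200.00) = R$608.40 + 21.1% × R$5,000.00 = R$1,663.40
Unemployment Insurance: 1.1% × R$10,340.00 = R$113.74
Total withheld: R$1,663.40 + R$113.74 = R$1,777.14
Net pay: R$10,340.00 − R$1,777.14 = R$8,562.86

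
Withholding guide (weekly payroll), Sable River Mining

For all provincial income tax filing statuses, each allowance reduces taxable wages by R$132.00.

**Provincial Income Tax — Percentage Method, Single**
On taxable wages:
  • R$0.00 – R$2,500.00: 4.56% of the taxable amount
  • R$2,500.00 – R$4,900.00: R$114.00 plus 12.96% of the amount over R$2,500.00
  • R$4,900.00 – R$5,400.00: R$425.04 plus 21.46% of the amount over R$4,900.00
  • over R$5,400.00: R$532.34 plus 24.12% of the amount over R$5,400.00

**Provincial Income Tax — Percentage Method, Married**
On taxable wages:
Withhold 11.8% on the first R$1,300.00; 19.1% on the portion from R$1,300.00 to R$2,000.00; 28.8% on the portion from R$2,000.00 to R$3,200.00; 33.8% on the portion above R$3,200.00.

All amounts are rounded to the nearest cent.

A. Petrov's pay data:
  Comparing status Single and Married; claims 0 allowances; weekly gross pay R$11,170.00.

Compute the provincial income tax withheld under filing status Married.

Provincial Income Tax (Married): taxable = R$11,170.00
  R$632.70 + 33.8% × (R$11,170.00 − R$3,200.00) = R$632.70 + 33.8% × R$7,970.00 = R$3,326.56

R$3,326.56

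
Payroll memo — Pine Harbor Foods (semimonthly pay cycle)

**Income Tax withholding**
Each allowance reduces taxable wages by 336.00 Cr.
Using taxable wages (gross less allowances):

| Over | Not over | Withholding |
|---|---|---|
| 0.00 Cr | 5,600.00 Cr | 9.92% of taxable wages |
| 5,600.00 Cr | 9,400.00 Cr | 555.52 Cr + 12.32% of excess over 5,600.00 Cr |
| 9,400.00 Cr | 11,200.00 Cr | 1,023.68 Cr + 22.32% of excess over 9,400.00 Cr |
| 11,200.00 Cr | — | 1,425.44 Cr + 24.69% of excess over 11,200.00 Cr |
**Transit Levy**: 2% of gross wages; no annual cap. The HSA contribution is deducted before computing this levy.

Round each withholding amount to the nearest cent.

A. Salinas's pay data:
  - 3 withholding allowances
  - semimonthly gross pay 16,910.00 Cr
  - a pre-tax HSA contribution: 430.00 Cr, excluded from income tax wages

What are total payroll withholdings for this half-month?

2,809.80 Cr

Income Tax: taxable = 16,910.00 Cr − 430.00 Cr − 3×336.00 Cr = 15,472.00 Cr
  1,425.44 Cr + 24.69% × (15,472.00 Cr − 11,200.00 Cr) = 1,425.44 Cr + 24.69% × 4,272.00 Cr = 2,480.20 Cr
Transit Levy: 2% × 16,480.00 Cr = 329.60 Cr
Total: 2,480.20 Cr + 329.60 Cr = 2,809.80 Cr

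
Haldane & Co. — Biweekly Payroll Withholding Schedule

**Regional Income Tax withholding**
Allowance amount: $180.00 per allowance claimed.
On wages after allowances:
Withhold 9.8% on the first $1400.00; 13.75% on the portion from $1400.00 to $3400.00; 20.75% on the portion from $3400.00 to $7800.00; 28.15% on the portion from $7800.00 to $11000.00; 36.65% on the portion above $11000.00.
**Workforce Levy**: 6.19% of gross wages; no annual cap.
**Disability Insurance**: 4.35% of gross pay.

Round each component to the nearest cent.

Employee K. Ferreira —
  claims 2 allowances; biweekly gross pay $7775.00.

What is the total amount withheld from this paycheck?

Regional Income Tax: taxable = $7775.00 − 2×$180.00 = $7415.00
  $412.20 + 20.75% × ($7415.00 − $3400.00) = $412.20 + 20.75% × $4015.00 = $1245.31
Workforce Levy: 6.19% × $7775.00 = $481.27
Disability Insurance: 4.35% × $7775.00 = $338.21
Total: $1245.31 + $481.27 + $338.21 = $2064.79

$2064.79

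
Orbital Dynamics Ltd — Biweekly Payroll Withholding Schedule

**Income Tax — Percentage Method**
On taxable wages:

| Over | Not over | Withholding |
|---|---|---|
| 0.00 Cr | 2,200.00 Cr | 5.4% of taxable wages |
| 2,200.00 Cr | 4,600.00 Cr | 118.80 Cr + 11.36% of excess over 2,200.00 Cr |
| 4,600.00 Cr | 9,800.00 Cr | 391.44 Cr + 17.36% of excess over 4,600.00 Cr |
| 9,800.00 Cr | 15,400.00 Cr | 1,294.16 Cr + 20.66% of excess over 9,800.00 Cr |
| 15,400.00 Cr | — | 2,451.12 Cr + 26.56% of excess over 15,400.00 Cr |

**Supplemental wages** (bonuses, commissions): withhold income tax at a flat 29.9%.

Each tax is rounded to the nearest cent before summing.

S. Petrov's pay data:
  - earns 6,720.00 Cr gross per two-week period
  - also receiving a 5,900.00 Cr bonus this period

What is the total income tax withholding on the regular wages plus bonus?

Income Tax: taxable = 6,720.00 Cr
  391.44 Cr + 17.36% × (6,720.00 Cr − 4,600.00 Cr) = 391.44 Cr + 17.36% × 2,120.00 Cr = 759.47 Cr
Supplemental (29.9% flat on bonus): 29.9% × 5,900.00 Cr = 1,764.10 Cr
Total income tax: 759.47 Cr + 1,764.10 Cr = 2,523.57 Cr

2,523.57 Cr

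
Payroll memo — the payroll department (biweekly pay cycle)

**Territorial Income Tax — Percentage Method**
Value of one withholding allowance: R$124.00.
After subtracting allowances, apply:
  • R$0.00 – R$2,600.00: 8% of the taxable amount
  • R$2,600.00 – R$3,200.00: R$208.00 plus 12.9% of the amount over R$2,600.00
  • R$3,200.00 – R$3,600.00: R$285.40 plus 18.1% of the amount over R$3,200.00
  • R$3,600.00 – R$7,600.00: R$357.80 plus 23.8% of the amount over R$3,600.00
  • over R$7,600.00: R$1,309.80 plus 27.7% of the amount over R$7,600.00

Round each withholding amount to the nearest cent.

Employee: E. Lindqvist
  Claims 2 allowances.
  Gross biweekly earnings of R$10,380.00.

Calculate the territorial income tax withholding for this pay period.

Territorial Income Tax: taxable = R$10,380.00 − 2×R$124.00 = R$10,132.00
  R$1,309.80 + 27.7% × (R$10,132.00 − R$7,600.00) = R$1,309.80 + 27.7% × R$2,532.00 = R$2,011.16

R$2,011.16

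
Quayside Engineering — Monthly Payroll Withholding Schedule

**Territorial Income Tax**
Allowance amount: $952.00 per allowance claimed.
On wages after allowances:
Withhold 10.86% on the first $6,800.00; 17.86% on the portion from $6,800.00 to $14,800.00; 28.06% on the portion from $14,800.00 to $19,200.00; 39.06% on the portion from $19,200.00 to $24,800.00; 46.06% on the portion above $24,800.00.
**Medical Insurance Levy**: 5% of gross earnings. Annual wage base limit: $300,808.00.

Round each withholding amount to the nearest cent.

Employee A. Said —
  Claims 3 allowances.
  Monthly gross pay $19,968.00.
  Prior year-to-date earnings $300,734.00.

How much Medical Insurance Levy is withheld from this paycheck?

Medical Insurance Levy: cap $300,808.00 − YTD $300,734.00 = $74.00 subject; 5% × $74.00 = $3.70

$3.70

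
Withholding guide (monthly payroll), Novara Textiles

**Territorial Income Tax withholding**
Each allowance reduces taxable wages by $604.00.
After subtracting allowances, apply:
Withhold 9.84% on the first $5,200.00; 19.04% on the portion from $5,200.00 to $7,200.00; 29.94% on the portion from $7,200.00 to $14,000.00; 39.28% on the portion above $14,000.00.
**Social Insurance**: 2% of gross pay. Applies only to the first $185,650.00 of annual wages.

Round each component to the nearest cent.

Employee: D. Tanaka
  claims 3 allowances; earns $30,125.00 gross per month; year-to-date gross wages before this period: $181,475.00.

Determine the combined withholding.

$8,634.05

Territorial Income Tax: taxable = $30,125.00 − 3×$604.00 = $28,313.00
  $2,928.40 + 39.28% × ($28,313.00 − $14,000.00) = $2,928.40 + 39.28% × $14,313.00 = $8,550.55
Social Insurance: cap $185,650.00 − YTD $181,475.00 = $4,175.00 subject; 2% × $4,175.00 = $83.50
Total: $8,550.55 + $83.50 = $8,634.05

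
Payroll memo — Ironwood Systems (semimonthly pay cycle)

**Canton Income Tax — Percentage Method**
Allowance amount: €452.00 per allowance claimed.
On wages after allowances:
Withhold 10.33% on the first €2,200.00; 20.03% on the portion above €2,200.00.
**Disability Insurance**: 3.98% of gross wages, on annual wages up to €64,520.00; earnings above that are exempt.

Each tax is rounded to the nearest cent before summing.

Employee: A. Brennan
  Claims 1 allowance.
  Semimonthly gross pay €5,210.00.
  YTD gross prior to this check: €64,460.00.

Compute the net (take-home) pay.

€4,467.98

Canton Income Tax: taxable = €5,210.00 − 1×€452.00 = €4,758.00
  €227.26 + 20.03% × (€4,758.00 − €2,200.00) = €227.26 + 20.03% × €2,558.00 = €739.63
Disability Insurance: cap €64,520.00 − YTD €64,460.00 = €60.00 subject; 3.98% × €60.00 = €2.39
Total withheld: €739.63 + €2.39 = €742.02
Net pay: €5,210.00 − €742.02 = €4,467.98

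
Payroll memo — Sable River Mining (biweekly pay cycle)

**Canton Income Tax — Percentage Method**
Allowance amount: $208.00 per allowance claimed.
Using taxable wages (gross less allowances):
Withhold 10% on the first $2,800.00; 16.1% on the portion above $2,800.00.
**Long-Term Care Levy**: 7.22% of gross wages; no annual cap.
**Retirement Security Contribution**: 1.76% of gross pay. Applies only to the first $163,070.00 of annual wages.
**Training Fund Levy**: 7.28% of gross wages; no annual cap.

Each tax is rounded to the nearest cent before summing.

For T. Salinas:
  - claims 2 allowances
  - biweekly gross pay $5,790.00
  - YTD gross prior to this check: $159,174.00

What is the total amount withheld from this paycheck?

$1,602.53

Canton Income Tax: taxable = $5,790.00 − 2×$208.00 = $5,374.00
  $280.00 + 16.1% × ($5,374.00 − $2,800.00) = $280.00 + 16.1% × $2,574.00 = $694.41
Long-Term Care Levy: 7.22% × $5,790.00 = $418.04
Retirement Security Contribution: cap $163,070.00 − YTD $159,174.00 = $3,896.00 subject; 1.76% × $3,896.00 = $68.57
Training Fund Levy: 7.28% × $5,790.00 = $421.51
Total: $694.41 + $418.04 + $68.57 + $421.51 = $1,602.53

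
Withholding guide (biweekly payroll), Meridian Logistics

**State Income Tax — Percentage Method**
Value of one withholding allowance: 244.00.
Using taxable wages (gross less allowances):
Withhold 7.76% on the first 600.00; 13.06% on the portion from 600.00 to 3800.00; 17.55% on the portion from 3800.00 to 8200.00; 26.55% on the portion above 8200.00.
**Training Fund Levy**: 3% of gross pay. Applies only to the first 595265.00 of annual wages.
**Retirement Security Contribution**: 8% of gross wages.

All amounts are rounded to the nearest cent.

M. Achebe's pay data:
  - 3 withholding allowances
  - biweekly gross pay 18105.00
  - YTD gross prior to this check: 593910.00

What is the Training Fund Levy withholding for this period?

40.65

Training Fund Levy: cap 595265.00 − YTD 593910.00 = 1355.00 subject; 3% × 1355.00 = 40.65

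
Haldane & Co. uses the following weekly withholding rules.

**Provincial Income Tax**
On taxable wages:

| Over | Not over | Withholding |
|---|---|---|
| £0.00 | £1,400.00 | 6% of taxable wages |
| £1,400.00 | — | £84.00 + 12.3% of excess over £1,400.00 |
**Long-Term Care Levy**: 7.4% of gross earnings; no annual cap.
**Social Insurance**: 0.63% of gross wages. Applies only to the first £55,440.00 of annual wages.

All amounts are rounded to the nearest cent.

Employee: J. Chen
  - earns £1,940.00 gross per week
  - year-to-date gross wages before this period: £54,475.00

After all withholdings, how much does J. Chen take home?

£1,639.94

Provincial Income Tax: taxable = £1,940.00
  £84.00 + 12.3% × (£1,940.00 − £1,400.00) = £84.00 + 12.3% × £540.00 = £150.42
Long-Term Care Levy: 7.4% × £1,940.00 = £143.56
Social Insurance: cap £55,440.00 − YTD £54,475.00 = £965.00 subject; 0.63% × £965.00 = £6.08
Total withheld: £150.42 + £143.56 + £6.08 = £300.06
Net pay: £1,940.00 − £300.06 = £1,639.94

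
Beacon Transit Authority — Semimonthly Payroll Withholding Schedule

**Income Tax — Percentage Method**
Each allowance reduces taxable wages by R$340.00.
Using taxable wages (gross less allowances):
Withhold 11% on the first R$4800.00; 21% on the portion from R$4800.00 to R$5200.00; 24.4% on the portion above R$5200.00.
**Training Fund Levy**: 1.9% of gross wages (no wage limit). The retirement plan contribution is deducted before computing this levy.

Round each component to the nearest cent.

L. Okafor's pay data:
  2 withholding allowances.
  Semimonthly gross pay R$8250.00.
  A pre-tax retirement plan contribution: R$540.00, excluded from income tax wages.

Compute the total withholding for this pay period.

Income Tax: taxable = R$8250.00 − R$540.00 − 2×R$340.00 = R$7030.00
  R$612.00 + 24.4% × (R$7030.00 − R$5200.00) = R$612.00 + 24.4% × R$1830.00 = R$1058.52
Training Fund Levy: 1.9% × R$7710.00 = R$146.49
Total: R$1058.52 + R$146.49 = R$1205.01

R$1205.01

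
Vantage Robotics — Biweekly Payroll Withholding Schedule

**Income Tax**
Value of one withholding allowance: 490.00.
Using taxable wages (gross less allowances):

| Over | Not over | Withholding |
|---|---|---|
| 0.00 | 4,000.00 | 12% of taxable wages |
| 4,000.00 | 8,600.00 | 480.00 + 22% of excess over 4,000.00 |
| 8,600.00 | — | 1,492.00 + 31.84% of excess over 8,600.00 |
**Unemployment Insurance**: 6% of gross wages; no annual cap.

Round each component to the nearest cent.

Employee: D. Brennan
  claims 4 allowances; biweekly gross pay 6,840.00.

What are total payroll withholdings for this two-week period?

Income Tax: taxable = 6,840.00 − 4×490.00 = 4,880.00
  480.00 + 22% × (4,880.00 − 4,000.00) = 480.00 + 22% × 880.00 = 673.60
Unemployment Insurance: 6% × 6,840.00 = 410.40
Total: 673.60 + 410.40 = 1,084.00

1,084.00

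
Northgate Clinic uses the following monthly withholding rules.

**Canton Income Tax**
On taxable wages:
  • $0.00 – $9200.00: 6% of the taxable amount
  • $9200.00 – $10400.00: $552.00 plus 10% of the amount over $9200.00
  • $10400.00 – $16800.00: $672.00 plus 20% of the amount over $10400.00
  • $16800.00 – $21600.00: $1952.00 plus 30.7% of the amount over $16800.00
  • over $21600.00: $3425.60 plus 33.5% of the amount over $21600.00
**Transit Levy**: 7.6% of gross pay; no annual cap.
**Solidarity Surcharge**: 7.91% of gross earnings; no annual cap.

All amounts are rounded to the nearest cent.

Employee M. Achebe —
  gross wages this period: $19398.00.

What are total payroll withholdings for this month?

$5758.22

Canton Income Tax: taxable = $19398.00
  $1952.00 + 30.7% × ($19398.00 − $16800.00) = $1952.00 + 30.7% × $2598.00 = $2749.59
Transit Levy: 7.6% × $19398.00 = $1474.25
Solidarity Surcharge: 7.91% × $19398.00 = $1534.38
Total: $2749.59 + $1474.25 + $1534.38 = $5758.22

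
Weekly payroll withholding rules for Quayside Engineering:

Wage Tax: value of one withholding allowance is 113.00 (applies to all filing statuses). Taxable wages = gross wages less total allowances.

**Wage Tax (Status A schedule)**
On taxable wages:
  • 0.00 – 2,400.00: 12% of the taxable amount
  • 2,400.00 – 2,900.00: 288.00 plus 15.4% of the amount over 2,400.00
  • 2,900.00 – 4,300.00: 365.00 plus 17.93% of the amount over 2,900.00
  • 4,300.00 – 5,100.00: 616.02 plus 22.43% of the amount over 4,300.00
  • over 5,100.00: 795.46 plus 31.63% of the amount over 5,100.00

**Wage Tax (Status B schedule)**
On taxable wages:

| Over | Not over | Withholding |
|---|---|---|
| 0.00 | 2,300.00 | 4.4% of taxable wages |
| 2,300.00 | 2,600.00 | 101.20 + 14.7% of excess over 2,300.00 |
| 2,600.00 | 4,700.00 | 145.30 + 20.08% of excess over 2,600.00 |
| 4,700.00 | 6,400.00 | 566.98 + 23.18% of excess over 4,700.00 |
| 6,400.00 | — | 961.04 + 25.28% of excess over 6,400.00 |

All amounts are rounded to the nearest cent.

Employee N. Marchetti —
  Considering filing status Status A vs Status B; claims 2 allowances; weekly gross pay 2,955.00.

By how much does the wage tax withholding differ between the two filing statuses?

167.47

Wage Tax (Status A): taxable = 2,955.00 − 2×113.00 = 2,729.00
  288.00 + 15.4% × (2,729.00 − 2,400.00) = 288.00 + 15.4% × 329.00 = 338.67
Wage Tax (Status B): taxable = 2,955.00 − 2×113.00 = 2,729.00
  145.30 + 20.08% × (2,729.00 − 2,600.00) = 145.30 + 20.08% × 129.00 = 171.20
Difference: |338.67 − 171.20| = 167.47 (higher under Status A)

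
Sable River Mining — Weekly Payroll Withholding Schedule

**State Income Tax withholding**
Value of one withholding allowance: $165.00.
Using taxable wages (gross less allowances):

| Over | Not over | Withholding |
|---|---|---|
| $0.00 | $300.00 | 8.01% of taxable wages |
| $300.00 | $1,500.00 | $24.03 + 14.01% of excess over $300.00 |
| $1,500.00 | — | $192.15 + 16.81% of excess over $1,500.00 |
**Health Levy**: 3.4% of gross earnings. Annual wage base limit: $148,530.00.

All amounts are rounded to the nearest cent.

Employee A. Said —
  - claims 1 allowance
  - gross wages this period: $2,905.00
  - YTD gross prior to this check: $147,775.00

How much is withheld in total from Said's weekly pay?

$426.26

State Income Tax: taxable = $2,905.00 − 1×$165.00 = $2,740.00
  $192.15 + 16.81% × ($2,740.00 − $1,500.00) = $192.15 + 16.81% × $1,240.00 = $400.59
Health Levy: cap $148,530.00 − YTD $147,775.00 = $755.00 subject; 3.4% × $755.00 = $25.67
Total: $400.59 + $25.67 = $426.26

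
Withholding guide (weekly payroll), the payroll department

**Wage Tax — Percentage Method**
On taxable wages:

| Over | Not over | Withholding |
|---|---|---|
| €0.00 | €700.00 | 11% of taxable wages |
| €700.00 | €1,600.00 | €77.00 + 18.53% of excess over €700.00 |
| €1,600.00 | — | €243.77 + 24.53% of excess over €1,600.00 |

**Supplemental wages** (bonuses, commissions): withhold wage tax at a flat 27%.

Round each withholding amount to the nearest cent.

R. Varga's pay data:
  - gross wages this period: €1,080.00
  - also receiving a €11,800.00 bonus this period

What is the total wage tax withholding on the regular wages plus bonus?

Wage Tax: taxable = €1,080.00
  €77.00 + 18.53% × (€1,080.00 − €700.00) = €77.00 + 18.53% × €380.00 = €147.41
Supplemental (27% flat on bonus): 27% × €11,800.00 = €3,186.00
Total wage tax: €147.41 + €3,186.00 = €3,333.41

€3,333.41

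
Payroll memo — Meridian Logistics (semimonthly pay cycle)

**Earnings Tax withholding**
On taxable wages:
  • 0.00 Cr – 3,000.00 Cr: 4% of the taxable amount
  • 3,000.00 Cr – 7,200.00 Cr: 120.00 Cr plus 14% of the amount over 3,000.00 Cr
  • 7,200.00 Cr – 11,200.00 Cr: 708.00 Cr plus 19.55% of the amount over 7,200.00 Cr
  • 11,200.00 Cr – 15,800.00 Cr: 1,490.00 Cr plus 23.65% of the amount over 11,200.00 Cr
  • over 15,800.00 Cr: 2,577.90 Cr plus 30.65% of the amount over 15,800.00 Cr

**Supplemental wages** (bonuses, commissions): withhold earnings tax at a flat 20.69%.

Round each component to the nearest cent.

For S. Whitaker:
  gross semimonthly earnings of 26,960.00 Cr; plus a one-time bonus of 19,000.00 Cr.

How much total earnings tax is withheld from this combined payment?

9,929.54 Cr

Earnings Tax: taxable = 26,960.00 Cr
  2,577.90 Cr + 30.65% × (26,960.00 Cr − 15,800.00 Cr) = 2,577.90 Cr + 30.65% × 11,160.00 Cr = 5,998.44 Cr
Supplemental (20.69% flat on bonus): 20.69% × 19,000.00 Cr = 3,931.10 Cr
Total earnings tax: 5,998.44 Cr + 3,931.10 Cr = 9,929.54 Cr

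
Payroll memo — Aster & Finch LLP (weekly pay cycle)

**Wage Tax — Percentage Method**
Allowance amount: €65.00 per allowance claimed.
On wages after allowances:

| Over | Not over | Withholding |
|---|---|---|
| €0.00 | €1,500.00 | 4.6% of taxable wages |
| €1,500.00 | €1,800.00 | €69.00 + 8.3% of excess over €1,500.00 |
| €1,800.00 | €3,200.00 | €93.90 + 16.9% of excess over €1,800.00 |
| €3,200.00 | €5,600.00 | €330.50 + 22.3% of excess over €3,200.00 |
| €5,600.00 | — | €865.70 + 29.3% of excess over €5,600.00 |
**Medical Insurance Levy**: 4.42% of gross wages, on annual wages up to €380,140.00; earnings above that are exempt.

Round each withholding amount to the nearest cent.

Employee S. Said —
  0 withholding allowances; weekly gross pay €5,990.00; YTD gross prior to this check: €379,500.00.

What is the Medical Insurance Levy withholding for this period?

Medical Insurance Levy: cap €380,140.00 − YTD €379,500.00 = €640.00 subject; 4.42% × €640.00 = €28.29

€28.29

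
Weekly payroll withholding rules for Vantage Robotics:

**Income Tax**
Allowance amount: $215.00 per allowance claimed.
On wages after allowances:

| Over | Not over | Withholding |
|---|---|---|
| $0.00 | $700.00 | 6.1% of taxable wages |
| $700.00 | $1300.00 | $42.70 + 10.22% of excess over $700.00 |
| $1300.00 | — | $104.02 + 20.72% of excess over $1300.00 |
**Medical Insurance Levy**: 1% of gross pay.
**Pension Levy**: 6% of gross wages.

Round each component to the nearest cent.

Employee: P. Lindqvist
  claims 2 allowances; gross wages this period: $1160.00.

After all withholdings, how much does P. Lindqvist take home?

$1033.03

Income Tax: taxable = $1160.00 − 2×$215.00 = $730.00
  $42.70 + 10.22% × ($730.00 − $700.00) = $42.70 + 10.22% × $30.00 = $45.77
Medical Insurance Levy: 1% × $1160.00 = $11.60
Pension Levy: 6% × $1160.00 = $69.60
Total withheld: $45.77 + $11.60 + $69.60 = $126.97
Net pay: $1160.00 − $126.97 = $1033.03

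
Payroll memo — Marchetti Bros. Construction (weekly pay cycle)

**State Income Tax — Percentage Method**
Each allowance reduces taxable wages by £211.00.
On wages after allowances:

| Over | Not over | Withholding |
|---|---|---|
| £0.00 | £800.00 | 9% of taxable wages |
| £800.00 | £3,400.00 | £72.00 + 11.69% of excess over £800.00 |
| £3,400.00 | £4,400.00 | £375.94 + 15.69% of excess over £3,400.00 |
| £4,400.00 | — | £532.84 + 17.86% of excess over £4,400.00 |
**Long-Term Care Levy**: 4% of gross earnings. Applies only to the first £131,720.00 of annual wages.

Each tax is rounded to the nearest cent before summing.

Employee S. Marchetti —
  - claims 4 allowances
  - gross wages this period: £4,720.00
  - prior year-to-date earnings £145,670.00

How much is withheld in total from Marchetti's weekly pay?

State Income Tax: taxable = £4,720.00 − 4×£211.00 = £3,876.00
  £375.94 + 15.69% × (£3,876.00 − £3,400.00) = £375.94 + 15.69% × £476.00 = £450.62
Long-Term Care Levy: YTD £145,670.00 ≥ cap £131,720.00 → £0.00
Total: £450.62 + £0.00 = £450.62

£450.62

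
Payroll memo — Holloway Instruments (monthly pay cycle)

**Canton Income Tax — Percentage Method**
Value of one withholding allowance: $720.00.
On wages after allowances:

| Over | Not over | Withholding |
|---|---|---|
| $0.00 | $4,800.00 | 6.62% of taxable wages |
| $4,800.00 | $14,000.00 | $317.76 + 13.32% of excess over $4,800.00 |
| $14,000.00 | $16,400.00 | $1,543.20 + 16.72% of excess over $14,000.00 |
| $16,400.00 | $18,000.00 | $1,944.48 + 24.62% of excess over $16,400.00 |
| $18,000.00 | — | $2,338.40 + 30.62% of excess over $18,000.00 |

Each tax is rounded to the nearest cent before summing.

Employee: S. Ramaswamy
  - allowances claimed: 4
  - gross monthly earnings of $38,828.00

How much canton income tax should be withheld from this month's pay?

$7,834.08

Canton Income Tax: taxable = $38,828.00 − 4×$720.00 = $35,948.00
  $2,338.40 + 30.62% × ($35,948.00 − $18,000.00) = $2,338.40 + 30.62% × $17,948.00 = $7,834.08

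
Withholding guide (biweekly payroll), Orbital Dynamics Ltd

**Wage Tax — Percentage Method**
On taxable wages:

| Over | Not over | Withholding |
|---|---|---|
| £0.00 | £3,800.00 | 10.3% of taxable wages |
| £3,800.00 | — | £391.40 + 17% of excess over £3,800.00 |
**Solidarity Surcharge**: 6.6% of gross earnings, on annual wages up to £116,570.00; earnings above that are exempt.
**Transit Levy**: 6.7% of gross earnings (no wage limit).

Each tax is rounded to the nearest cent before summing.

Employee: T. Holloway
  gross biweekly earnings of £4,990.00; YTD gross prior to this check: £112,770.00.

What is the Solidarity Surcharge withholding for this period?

£250.80

Solidarity Surcharge: cap £116,570.00 − YTD £112,770.00 = £3,800.00 subject; 6.6% × £3,800.00 = £250.80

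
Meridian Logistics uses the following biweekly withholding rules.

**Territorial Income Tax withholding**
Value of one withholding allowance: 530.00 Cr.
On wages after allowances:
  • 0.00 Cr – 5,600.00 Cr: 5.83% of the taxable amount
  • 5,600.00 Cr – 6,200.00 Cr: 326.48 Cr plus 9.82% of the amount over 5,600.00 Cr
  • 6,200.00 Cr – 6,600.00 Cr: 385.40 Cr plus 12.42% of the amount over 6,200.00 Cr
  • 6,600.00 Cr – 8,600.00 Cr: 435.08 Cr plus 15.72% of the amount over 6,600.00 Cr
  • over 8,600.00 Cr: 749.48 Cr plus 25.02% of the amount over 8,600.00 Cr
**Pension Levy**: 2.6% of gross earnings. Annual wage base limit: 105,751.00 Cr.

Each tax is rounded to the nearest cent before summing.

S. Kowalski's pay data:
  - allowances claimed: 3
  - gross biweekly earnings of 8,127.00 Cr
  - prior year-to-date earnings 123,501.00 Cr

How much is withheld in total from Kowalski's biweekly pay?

Territorial Income Tax: taxable = 8,127.00 Cr − 3×530.00 Cr = 6,537.00 Cr
  385.40 Cr + 12.42% × (6,537.00 Cr − 6,200.00 Cr) = 385.40 Cr + 12.42% × 337.00 Cr = 427.26 Cr
Pension Levy: YTD 123,501.00 Cr ≥ cap 105,751.00 Cr → 0.00 Cr
Total: 427.26 Cr + 0.00 Cr = 427.26 Cr

427.26 Cr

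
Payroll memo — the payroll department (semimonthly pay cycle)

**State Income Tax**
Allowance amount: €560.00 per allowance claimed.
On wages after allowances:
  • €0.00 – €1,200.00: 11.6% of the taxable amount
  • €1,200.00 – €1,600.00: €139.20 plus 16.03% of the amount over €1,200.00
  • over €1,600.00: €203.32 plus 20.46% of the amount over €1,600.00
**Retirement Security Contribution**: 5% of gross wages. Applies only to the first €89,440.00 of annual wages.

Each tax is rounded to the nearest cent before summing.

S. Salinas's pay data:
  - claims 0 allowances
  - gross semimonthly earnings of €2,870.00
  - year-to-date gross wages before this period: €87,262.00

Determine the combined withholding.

State Income Tax: taxable = €2,870.00
  €203.32 + 20.46% × (€2,870.00 − €1,600.00) = €203.32 + 20.46% × €1,270.00 = €463.16
Retirement Security Contribution: cap €89,440.00 − YTD €87,262.00 = €2,178.00 subject; 5% × €2,178.00 = €108.90
Total: €463.16 + €108.90 = €572.06

€572.06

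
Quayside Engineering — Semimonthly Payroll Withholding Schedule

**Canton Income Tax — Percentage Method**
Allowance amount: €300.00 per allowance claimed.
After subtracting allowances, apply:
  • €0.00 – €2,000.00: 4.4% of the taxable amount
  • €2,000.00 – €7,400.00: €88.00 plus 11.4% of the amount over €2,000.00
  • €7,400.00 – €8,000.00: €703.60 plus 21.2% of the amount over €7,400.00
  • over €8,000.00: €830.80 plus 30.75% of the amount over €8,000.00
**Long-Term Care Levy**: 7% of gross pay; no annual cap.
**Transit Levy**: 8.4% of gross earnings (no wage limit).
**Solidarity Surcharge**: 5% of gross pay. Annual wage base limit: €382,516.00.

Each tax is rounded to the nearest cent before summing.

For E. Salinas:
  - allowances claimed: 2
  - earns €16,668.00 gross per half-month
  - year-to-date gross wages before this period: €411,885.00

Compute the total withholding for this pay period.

€5,878.58

Canton Income Tax: taxable = €16,668.00 − 2×€300.00 = €16,068.00
  €830.80 + 30.75% × (€16,068.00 − €8,000.00) = €830.80 + 30.75% × €8,068.00 = €3,311.71
Long-Term Care Levy: 7% × €16,668.00 = €1,166.76
Transit Levy: 8.4% × €16,668.00 = €1,400.11
Solidarity Surcharge: YTD €411,885.00 ≥ cap €382,516.00 → €0.00
Total: €3,311.71 + €1,166.76 + €1,400.11 + €0.00 = €5,878.58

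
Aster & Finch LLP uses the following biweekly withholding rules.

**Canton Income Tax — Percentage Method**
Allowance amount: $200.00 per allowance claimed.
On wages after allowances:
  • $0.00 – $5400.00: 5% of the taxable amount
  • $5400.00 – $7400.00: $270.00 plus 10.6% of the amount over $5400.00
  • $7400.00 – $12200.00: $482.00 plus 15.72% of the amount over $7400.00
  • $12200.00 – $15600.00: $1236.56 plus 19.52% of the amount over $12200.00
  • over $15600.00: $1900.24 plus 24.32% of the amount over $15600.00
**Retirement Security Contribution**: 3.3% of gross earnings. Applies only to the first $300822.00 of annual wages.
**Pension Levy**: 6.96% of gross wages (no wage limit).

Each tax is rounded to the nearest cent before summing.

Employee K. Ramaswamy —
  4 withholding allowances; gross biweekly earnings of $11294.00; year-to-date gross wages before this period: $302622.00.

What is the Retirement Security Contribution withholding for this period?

Retirement Security Contribution: YTD $302622.00 ≥ cap $300822.00 → $0.00

$0.00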